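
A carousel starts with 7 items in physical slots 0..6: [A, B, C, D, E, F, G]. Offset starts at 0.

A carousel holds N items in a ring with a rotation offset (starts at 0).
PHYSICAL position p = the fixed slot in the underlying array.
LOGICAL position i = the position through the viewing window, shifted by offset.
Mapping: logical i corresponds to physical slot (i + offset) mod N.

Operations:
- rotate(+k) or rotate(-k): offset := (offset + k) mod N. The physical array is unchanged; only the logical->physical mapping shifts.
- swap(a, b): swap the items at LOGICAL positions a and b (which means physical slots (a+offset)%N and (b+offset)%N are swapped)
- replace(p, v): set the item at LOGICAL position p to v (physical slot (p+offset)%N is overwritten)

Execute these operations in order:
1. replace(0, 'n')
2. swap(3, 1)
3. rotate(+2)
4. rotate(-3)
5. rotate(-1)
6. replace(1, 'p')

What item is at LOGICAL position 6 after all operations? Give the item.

After op 1 (replace(0, 'n')): offset=0, physical=[n,B,C,D,E,F,G], logical=[n,B,C,D,E,F,G]
After op 2 (swap(3, 1)): offset=0, physical=[n,D,C,B,E,F,G], logical=[n,D,C,B,E,F,G]
After op 3 (rotate(+2)): offset=2, physical=[n,D,C,B,E,F,G], logical=[C,B,E,F,G,n,D]
After op 4 (rotate(-3)): offset=6, physical=[n,D,C,B,E,F,G], logical=[G,n,D,C,B,E,F]
After op 5 (rotate(-1)): offset=5, physical=[n,D,C,B,E,F,G], logical=[F,G,n,D,C,B,E]
After op 6 (replace(1, 'p')): offset=5, physical=[n,D,C,B,E,F,p], logical=[F,p,n,D,C,B,E]

Answer: E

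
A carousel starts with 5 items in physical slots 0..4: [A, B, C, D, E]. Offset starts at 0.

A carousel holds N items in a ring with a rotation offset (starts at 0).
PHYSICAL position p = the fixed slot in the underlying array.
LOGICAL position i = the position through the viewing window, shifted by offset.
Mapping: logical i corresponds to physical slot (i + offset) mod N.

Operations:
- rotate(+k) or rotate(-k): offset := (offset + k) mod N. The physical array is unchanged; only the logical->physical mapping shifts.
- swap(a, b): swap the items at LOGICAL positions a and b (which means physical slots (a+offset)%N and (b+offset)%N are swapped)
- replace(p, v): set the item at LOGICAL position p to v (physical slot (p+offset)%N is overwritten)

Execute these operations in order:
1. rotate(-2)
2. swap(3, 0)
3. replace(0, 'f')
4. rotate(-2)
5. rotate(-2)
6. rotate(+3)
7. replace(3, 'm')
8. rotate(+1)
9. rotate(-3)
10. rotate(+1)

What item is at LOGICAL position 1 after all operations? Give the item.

Answer: C

Derivation:
After op 1 (rotate(-2)): offset=3, physical=[A,B,C,D,E], logical=[D,E,A,B,C]
After op 2 (swap(3, 0)): offset=3, physical=[A,D,C,B,E], logical=[B,E,A,D,C]
After op 3 (replace(0, 'f')): offset=3, physical=[A,D,C,f,E], logical=[f,E,A,D,C]
After op 4 (rotate(-2)): offset=1, physical=[A,D,C,f,E], logical=[D,C,f,E,A]
After op 5 (rotate(-2)): offset=4, physical=[A,D,C,f,E], logical=[E,A,D,C,f]
After op 6 (rotate(+3)): offset=2, physical=[A,D,C,f,E], logical=[C,f,E,A,D]
After op 7 (replace(3, 'm')): offset=2, physical=[m,D,C,f,E], logical=[C,f,E,m,D]
After op 8 (rotate(+1)): offset=3, physical=[m,D,C,f,E], logical=[f,E,m,D,C]
After op 9 (rotate(-3)): offset=0, physical=[m,D,C,f,E], logical=[m,D,C,f,E]
After op 10 (rotate(+1)): offset=1, physical=[m,D,C,f,E], logical=[D,C,f,E,m]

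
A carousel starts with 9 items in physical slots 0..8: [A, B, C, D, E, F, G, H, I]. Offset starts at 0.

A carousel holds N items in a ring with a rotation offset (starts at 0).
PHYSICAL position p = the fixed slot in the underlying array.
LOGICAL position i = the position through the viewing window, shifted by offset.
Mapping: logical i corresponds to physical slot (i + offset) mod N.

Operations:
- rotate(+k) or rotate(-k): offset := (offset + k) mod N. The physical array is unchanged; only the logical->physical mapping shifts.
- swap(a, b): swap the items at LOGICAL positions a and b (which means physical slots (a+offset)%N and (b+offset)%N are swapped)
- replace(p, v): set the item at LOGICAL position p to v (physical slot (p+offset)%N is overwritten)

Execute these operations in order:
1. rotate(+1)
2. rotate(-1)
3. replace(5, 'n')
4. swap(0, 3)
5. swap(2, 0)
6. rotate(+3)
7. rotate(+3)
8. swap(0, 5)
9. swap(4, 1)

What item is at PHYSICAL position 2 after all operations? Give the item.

After op 1 (rotate(+1)): offset=1, physical=[A,B,C,D,E,F,G,H,I], logical=[B,C,D,E,F,G,H,I,A]
After op 2 (rotate(-1)): offset=0, physical=[A,B,C,D,E,F,G,H,I], logical=[A,B,C,D,E,F,G,H,I]
After op 3 (replace(5, 'n')): offset=0, physical=[A,B,C,D,E,n,G,H,I], logical=[A,B,C,D,E,n,G,H,I]
After op 4 (swap(0, 3)): offset=0, physical=[D,B,C,A,E,n,G,H,I], logical=[D,B,C,A,E,n,G,H,I]
After op 5 (swap(2, 0)): offset=0, physical=[C,B,D,A,E,n,G,H,I], logical=[C,B,D,A,E,n,G,H,I]
After op 6 (rotate(+3)): offset=3, physical=[C,B,D,A,E,n,G,H,I], logical=[A,E,n,G,H,I,C,B,D]
After op 7 (rotate(+3)): offset=6, physical=[C,B,D,A,E,n,G,H,I], logical=[G,H,I,C,B,D,A,E,n]
After op 8 (swap(0, 5)): offset=6, physical=[C,B,G,A,E,n,D,H,I], logical=[D,H,I,C,B,G,A,E,n]
After op 9 (swap(4, 1)): offset=6, physical=[C,H,G,A,E,n,D,B,I], logical=[D,B,I,C,H,G,A,E,n]

Answer: G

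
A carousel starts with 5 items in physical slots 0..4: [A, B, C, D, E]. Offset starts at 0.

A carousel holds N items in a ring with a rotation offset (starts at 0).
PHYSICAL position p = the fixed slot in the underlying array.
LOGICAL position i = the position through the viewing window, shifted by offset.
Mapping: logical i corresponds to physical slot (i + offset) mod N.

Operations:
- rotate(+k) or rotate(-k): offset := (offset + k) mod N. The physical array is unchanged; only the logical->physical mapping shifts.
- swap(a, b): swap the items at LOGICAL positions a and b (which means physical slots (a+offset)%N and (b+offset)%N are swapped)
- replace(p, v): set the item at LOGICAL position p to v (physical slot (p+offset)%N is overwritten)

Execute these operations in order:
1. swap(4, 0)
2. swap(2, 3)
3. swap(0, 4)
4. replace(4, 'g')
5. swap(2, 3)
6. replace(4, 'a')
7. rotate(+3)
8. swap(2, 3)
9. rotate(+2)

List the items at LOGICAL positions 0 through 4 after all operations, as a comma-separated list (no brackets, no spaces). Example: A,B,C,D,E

Answer: B,A,C,D,a

Derivation:
After op 1 (swap(4, 0)): offset=0, physical=[E,B,C,D,A], logical=[E,B,C,D,A]
After op 2 (swap(2, 3)): offset=0, physical=[E,B,D,C,A], logical=[E,B,D,C,A]
After op 3 (swap(0, 4)): offset=0, physical=[A,B,D,C,E], logical=[A,B,D,C,E]
After op 4 (replace(4, 'g')): offset=0, physical=[A,B,D,C,g], logical=[A,B,D,C,g]
After op 5 (swap(2, 3)): offset=0, physical=[A,B,C,D,g], logical=[A,B,C,D,g]
After op 6 (replace(4, 'a')): offset=0, physical=[A,B,C,D,a], logical=[A,B,C,D,a]
After op 7 (rotate(+3)): offset=3, physical=[A,B,C,D,a], logical=[D,a,A,B,C]
After op 8 (swap(2, 3)): offset=3, physical=[B,A,C,D,a], logical=[D,a,B,A,C]
After op 9 (rotate(+2)): offset=0, physical=[B,A,C,D,a], logical=[B,A,C,D,a]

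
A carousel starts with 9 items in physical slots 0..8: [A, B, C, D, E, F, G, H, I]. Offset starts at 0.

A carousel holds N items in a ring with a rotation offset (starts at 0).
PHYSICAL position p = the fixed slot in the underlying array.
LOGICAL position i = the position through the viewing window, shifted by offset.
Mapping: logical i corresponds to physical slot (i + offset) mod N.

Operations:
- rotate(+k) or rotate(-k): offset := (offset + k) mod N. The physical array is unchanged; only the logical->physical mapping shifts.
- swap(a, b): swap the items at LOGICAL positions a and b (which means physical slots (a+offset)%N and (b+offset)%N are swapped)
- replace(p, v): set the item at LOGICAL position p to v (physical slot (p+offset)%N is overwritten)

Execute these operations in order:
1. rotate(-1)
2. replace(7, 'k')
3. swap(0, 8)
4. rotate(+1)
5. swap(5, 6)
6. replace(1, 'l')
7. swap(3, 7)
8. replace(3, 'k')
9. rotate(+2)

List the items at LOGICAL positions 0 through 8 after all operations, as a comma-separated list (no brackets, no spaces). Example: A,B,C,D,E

Answer: C,k,E,k,F,D,H,A,l

Derivation:
After op 1 (rotate(-1)): offset=8, physical=[A,B,C,D,E,F,G,H,I], logical=[I,A,B,C,D,E,F,G,H]
After op 2 (replace(7, 'k')): offset=8, physical=[A,B,C,D,E,F,k,H,I], logical=[I,A,B,C,D,E,F,k,H]
After op 3 (swap(0, 8)): offset=8, physical=[A,B,C,D,E,F,k,I,H], logical=[H,A,B,C,D,E,F,k,I]
After op 4 (rotate(+1)): offset=0, physical=[A,B,C,D,E,F,k,I,H], logical=[A,B,C,D,E,F,k,I,H]
After op 5 (swap(5, 6)): offset=0, physical=[A,B,C,D,E,k,F,I,H], logical=[A,B,C,D,E,k,F,I,H]
After op 6 (replace(1, 'l')): offset=0, physical=[A,l,C,D,E,k,F,I,H], logical=[A,l,C,D,E,k,F,I,H]
After op 7 (swap(3, 7)): offset=0, physical=[A,l,C,I,E,k,F,D,H], logical=[A,l,C,I,E,k,F,D,H]
After op 8 (replace(3, 'k')): offset=0, physical=[A,l,C,k,E,k,F,D,H], logical=[A,l,C,k,E,k,F,D,H]
After op 9 (rotate(+2)): offset=2, physical=[A,l,C,k,E,k,F,D,H], logical=[C,k,E,k,F,D,H,A,l]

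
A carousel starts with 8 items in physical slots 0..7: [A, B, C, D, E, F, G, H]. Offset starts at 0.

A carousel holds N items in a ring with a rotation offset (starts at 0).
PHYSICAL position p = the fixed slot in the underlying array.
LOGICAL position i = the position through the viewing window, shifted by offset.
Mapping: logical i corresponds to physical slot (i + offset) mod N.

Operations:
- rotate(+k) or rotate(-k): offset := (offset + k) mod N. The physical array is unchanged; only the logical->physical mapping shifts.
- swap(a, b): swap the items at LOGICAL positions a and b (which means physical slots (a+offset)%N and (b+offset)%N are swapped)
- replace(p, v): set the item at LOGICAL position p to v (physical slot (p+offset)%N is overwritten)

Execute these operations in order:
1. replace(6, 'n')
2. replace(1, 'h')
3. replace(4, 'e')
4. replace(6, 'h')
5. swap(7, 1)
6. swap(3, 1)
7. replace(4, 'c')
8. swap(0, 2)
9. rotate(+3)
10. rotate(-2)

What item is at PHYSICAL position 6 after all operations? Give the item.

After op 1 (replace(6, 'n')): offset=0, physical=[A,B,C,D,E,F,n,H], logical=[A,B,C,D,E,F,n,H]
After op 2 (replace(1, 'h')): offset=0, physical=[A,h,C,D,E,F,n,H], logical=[A,h,C,D,E,F,n,H]
After op 3 (replace(4, 'e')): offset=0, physical=[A,h,C,D,e,F,n,H], logical=[A,h,C,D,e,F,n,H]
After op 4 (replace(6, 'h')): offset=0, physical=[A,h,C,D,e,F,h,H], logical=[A,h,C,D,e,F,h,H]
After op 5 (swap(7, 1)): offset=0, physical=[A,H,C,D,e,F,h,h], logical=[A,H,C,D,e,F,h,h]
After op 6 (swap(3, 1)): offset=0, physical=[A,D,C,H,e,F,h,h], logical=[A,D,C,H,e,F,h,h]
After op 7 (replace(4, 'c')): offset=0, physical=[A,D,C,H,c,F,h,h], logical=[A,D,C,H,c,F,h,h]
After op 8 (swap(0, 2)): offset=0, physical=[C,D,A,H,c,F,h,h], logical=[C,D,A,H,c,F,h,h]
After op 9 (rotate(+3)): offset=3, physical=[C,D,A,H,c,F,h,h], logical=[H,c,F,h,h,C,D,A]
After op 10 (rotate(-2)): offset=1, physical=[C,D,A,H,c,F,h,h], logical=[D,A,H,c,F,h,h,C]

Answer: h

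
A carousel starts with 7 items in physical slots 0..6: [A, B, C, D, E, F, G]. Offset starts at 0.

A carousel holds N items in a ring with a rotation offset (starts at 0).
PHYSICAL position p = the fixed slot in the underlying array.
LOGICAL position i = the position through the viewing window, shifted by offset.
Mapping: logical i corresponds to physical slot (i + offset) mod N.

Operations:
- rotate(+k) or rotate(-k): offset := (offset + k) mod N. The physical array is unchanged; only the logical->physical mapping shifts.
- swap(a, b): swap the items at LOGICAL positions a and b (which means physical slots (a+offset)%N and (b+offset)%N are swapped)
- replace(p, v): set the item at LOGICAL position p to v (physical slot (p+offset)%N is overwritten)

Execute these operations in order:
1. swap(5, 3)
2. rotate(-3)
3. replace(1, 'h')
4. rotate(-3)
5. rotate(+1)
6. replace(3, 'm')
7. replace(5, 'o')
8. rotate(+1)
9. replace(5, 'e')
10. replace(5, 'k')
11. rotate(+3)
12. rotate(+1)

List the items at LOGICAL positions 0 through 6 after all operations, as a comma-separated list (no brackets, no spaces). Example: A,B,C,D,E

Answer: o,k,C,F,E,m,G

Derivation:
After op 1 (swap(5, 3)): offset=0, physical=[A,B,C,F,E,D,G], logical=[A,B,C,F,E,D,G]
After op 2 (rotate(-3)): offset=4, physical=[A,B,C,F,E,D,G], logical=[E,D,G,A,B,C,F]
After op 3 (replace(1, 'h')): offset=4, physical=[A,B,C,F,E,h,G], logical=[E,h,G,A,B,C,F]
After op 4 (rotate(-3)): offset=1, physical=[A,B,C,F,E,h,G], logical=[B,C,F,E,h,G,A]
After op 5 (rotate(+1)): offset=2, physical=[A,B,C,F,E,h,G], logical=[C,F,E,h,G,A,B]
After op 6 (replace(3, 'm')): offset=2, physical=[A,B,C,F,E,m,G], logical=[C,F,E,m,G,A,B]
After op 7 (replace(5, 'o')): offset=2, physical=[o,B,C,F,E,m,G], logical=[C,F,E,m,G,o,B]
After op 8 (rotate(+1)): offset=3, physical=[o,B,C,F,E,m,G], logical=[F,E,m,G,o,B,C]
After op 9 (replace(5, 'e')): offset=3, physical=[o,e,C,F,E,m,G], logical=[F,E,m,G,o,e,C]
After op 10 (replace(5, 'k')): offset=3, physical=[o,k,C,F,E,m,G], logical=[F,E,m,G,o,k,C]
After op 11 (rotate(+3)): offset=6, physical=[o,k,C,F,E,m,G], logical=[G,o,k,C,F,E,m]
After op 12 (rotate(+1)): offset=0, physical=[o,k,C,F,E,m,G], logical=[o,k,C,F,E,m,G]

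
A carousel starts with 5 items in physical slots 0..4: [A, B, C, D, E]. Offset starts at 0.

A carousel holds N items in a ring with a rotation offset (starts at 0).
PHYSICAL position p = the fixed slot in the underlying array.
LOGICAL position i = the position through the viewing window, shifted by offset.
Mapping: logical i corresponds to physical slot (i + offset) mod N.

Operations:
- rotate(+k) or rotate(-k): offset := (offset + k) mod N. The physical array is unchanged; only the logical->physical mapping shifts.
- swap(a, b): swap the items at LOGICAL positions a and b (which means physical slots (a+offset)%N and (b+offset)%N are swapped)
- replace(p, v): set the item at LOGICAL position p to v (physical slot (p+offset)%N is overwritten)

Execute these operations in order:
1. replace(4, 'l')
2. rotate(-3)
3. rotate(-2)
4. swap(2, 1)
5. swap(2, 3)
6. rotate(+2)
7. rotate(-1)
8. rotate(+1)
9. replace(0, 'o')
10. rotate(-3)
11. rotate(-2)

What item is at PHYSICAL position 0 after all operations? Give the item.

After op 1 (replace(4, 'l')): offset=0, physical=[A,B,C,D,l], logical=[A,B,C,D,l]
After op 2 (rotate(-3)): offset=2, physical=[A,B,C,D,l], logical=[C,D,l,A,B]
After op 3 (rotate(-2)): offset=0, physical=[A,B,C,D,l], logical=[A,B,C,D,l]
After op 4 (swap(2, 1)): offset=0, physical=[A,C,B,D,l], logical=[A,C,B,D,l]
After op 5 (swap(2, 3)): offset=0, physical=[A,C,D,B,l], logical=[A,C,D,B,l]
After op 6 (rotate(+2)): offset=2, physical=[A,C,D,B,l], logical=[D,B,l,A,C]
After op 7 (rotate(-1)): offset=1, physical=[A,C,D,B,l], logical=[C,D,B,l,A]
After op 8 (rotate(+1)): offset=2, physical=[A,C,D,B,l], logical=[D,B,l,A,C]
After op 9 (replace(0, 'o')): offset=2, physical=[A,C,o,B,l], logical=[o,B,l,A,C]
After op 10 (rotate(-3)): offset=4, physical=[A,C,o,B,l], logical=[l,A,C,o,B]
After op 11 (rotate(-2)): offset=2, physical=[A,C,o,B,l], logical=[o,B,l,A,C]

Answer: A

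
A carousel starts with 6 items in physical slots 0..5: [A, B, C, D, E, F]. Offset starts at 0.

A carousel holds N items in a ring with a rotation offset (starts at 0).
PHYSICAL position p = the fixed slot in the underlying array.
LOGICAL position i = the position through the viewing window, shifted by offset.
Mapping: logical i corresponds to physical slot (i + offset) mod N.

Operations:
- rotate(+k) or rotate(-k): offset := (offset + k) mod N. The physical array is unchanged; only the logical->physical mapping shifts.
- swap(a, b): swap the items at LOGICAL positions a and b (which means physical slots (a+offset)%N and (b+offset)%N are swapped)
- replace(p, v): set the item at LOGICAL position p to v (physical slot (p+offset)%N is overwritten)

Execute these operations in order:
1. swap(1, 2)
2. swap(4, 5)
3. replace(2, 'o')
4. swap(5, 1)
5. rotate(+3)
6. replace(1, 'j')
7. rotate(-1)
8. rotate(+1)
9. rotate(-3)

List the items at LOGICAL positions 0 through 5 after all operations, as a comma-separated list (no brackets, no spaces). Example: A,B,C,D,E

After op 1 (swap(1, 2)): offset=0, physical=[A,C,B,D,E,F], logical=[A,C,B,D,E,F]
After op 2 (swap(4, 5)): offset=0, physical=[A,C,B,D,F,E], logical=[A,C,B,D,F,E]
After op 3 (replace(2, 'o')): offset=0, physical=[A,C,o,D,F,E], logical=[A,C,o,D,F,E]
After op 4 (swap(5, 1)): offset=0, physical=[A,E,o,D,F,C], logical=[A,E,o,D,F,C]
After op 5 (rotate(+3)): offset=3, physical=[A,E,o,D,F,C], logical=[D,F,C,A,E,o]
After op 6 (replace(1, 'j')): offset=3, physical=[A,E,o,D,j,C], logical=[D,j,C,A,E,o]
After op 7 (rotate(-1)): offset=2, physical=[A,E,o,D,j,C], logical=[o,D,j,C,A,E]
After op 8 (rotate(+1)): offset=3, physical=[A,E,o,D,j,C], logical=[D,j,C,A,E,o]
After op 9 (rotate(-3)): offset=0, physical=[A,E,o,D,j,C], logical=[A,E,o,D,j,C]

Answer: A,E,o,D,j,C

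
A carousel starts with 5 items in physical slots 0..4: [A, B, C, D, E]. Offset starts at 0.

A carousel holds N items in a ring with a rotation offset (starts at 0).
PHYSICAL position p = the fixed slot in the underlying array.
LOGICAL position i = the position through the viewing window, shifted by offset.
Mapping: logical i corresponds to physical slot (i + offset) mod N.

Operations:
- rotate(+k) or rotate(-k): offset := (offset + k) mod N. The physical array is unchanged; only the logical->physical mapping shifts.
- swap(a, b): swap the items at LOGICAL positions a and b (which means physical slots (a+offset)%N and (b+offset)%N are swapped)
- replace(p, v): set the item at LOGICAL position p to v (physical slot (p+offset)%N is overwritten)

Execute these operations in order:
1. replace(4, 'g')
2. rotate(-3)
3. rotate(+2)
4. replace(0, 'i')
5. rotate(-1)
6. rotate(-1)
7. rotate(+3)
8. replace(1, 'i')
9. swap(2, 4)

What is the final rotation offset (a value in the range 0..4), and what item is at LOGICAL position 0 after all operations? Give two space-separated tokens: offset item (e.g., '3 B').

Answer: 0 A

Derivation:
After op 1 (replace(4, 'g')): offset=0, physical=[A,B,C,D,g], logical=[A,B,C,D,g]
After op 2 (rotate(-3)): offset=2, physical=[A,B,C,D,g], logical=[C,D,g,A,B]
After op 3 (rotate(+2)): offset=4, physical=[A,B,C,D,g], logical=[g,A,B,C,D]
After op 4 (replace(0, 'i')): offset=4, physical=[A,B,C,D,i], logical=[i,A,B,C,D]
After op 5 (rotate(-1)): offset=3, physical=[A,B,C,D,i], logical=[D,i,A,B,C]
After op 6 (rotate(-1)): offset=2, physical=[A,B,C,D,i], logical=[C,D,i,A,B]
After op 7 (rotate(+3)): offset=0, physical=[A,B,C,D,i], logical=[A,B,C,D,i]
After op 8 (replace(1, 'i')): offset=0, physical=[A,i,C,D,i], logical=[A,i,C,D,i]
After op 9 (swap(2, 4)): offset=0, physical=[A,i,i,D,C], logical=[A,i,i,D,C]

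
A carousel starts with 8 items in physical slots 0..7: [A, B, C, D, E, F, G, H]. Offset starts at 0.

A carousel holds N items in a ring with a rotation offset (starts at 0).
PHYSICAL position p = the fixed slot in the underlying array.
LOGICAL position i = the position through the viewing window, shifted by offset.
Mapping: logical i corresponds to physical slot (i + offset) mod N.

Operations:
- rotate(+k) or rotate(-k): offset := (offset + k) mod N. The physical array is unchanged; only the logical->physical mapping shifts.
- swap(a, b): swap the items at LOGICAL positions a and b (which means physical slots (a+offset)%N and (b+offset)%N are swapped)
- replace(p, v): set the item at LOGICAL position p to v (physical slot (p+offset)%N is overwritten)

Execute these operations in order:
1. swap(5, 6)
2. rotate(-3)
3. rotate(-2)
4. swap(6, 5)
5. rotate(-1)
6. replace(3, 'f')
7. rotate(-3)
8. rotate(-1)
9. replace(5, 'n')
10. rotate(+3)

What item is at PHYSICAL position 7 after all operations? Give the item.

After op 1 (swap(5, 6)): offset=0, physical=[A,B,C,D,E,G,F,H], logical=[A,B,C,D,E,G,F,H]
After op 2 (rotate(-3)): offset=5, physical=[A,B,C,D,E,G,F,H], logical=[G,F,H,A,B,C,D,E]
After op 3 (rotate(-2)): offset=3, physical=[A,B,C,D,E,G,F,H], logical=[D,E,G,F,H,A,B,C]
After op 4 (swap(6, 5)): offset=3, physical=[B,A,C,D,E,G,F,H], logical=[D,E,G,F,H,B,A,C]
After op 5 (rotate(-1)): offset=2, physical=[B,A,C,D,E,G,F,H], logical=[C,D,E,G,F,H,B,A]
After op 6 (replace(3, 'f')): offset=2, physical=[B,A,C,D,E,f,F,H], logical=[C,D,E,f,F,H,B,A]
After op 7 (rotate(-3)): offset=7, physical=[B,A,C,D,E,f,F,H], logical=[H,B,A,C,D,E,f,F]
After op 8 (rotate(-1)): offset=6, physical=[B,A,C,D,E,f,F,H], logical=[F,H,B,A,C,D,E,f]
After op 9 (replace(5, 'n')): offset=6, physical=[B,A,C,n,E,f,F,H], logical=[F,H,B,A,C,n,E,f]
After op 10 (rotate(+3)): offset=1, physical=[B,A,C,n,E,f,F,H], logical=[A,C,n,E,f,F,H,B]

Answer: H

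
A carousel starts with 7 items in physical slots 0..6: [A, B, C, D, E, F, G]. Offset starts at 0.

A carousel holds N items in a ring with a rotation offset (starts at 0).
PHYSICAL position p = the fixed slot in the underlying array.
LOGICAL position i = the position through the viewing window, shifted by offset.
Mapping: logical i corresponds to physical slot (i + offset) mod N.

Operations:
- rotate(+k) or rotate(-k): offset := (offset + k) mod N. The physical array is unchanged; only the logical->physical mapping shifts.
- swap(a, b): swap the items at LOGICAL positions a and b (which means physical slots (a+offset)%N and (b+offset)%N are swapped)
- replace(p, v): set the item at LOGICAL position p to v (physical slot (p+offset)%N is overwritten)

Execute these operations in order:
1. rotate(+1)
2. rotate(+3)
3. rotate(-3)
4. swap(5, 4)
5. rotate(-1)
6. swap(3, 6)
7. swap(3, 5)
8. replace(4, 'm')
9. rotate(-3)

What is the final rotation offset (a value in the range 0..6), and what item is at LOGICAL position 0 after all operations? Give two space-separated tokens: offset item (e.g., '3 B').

After op 1 (rotate(+1)): offset=1, physical=[A,B,C,D,E,F,G], logical=[B,C,D,E,F,G,A]
After op 2 (rotate(+3)): offset=4, physical=[A,B,C,D,E,F,G], logical=[E,F,G,A,B,C,D]
After op 3 (rotate(-3)): offset=1, physical=[A,B,C,D,E,F,G], logical=[B,C,D,E,F,G,A]
After op 4 (swap(5, 4)): offset=1, physical=[A,B,C,D,E,G,F], logical=[B,C,D,E,G,F,A]
After op 5 (rotate(-1)): offset=0, physical=[A,B,C,D,E,G,F], logical=[A,B,C,D,E,G,F]
After op 6 (swap(3, 6)): offset=0, physical=[A,B,C,F,E,G,D], logical=[A,B,C,F,E,G,D]
After op 7 (swap(3, 5)): offset=0, physical=[A,B,C,G,E,F,D], logical=[A,B,C,G,E,F,D]
After op 8 (replace(4, 'm')): offset=0, physical=[A,B,C,G,m,F,D], logical=[A,B,C,G,m,F,D]
After op 9 (rotate(-3)): offset=4, physical=[A,B,C,G,m,F,D], logical=[m,F,D,A,B,C,G]

Answer: 4 m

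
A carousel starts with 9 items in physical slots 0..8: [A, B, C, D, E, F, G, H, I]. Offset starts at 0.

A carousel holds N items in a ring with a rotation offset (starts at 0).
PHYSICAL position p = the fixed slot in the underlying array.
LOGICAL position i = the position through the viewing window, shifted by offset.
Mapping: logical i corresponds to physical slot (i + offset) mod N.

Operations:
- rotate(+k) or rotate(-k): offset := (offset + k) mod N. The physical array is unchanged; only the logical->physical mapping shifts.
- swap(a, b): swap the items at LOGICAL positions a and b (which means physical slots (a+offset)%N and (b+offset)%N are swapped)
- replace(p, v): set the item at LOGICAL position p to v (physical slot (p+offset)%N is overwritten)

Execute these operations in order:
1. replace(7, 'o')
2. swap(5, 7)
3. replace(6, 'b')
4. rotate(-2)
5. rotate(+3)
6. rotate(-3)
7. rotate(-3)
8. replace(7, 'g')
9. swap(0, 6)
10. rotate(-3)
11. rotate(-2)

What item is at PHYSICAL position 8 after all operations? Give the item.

After op 1 (replace(7, 'o')): offset=0, physical=[A,B,C,D,E,F,G,o,I], logical=[A,B,C,D,E,F,G,o,I]
After op 2 (swap(5, 7)): offset=0, physical=[A,B,C,D,E,o,G,F,I], logical=[A,B,C,D,E,o,G,F,I]
After op 3 (replace(6, 'b')): offset=0, physical=[A,B,C,D,E,o,b,F,I], logical=[A,B,C,D,E,o,b,F,I]
After op 4 (rotate(-2)): offset=7, physical=[A,B,C,D,E,o,b,F,I], logical=[F,I,A,B,C,D,E,o,b]
After op 5 (rotate(+3)): offset=1, physical=[A,B,C,D,E,o,b,F,I], logical=[B,C,D,E,o,b,F,I,A]
After op 6 (rotate(-3)): offset=7, physical=[A,B,C,D,E,o,b,F,I], logical=[F,I,A,B,C,D,E,o,b]
After op 7 (rotate(-3)): offset=4, physical=[A,B,C,D,E,o,b,F,I], logical=[E,o,b,F,I,A,B,C,D]
After op 8 (replace(7, 'g')): offset=4, physical=[A,B,g,D,E,o,b,F,I], logical=[E,o,b,F,I,A,B,g,D]
After op 9 (swap(0, 6)): offset=4, physical=[A,E,g,D,B,o,b,F,I], logical=[B,o,b,F,I,A,E,g,D]
After op 10 (rotate(-3)): offset=1, physical=[A,E,g,D,B,o,b,F,I], logical=[E,g,D,B,o,b,F,I,A]
After op 11 (rotate(-2)): offset=8, physical=[A,E,g,D,B,o,b,F,I], logical=[I,A,E,g,D,B,o,b,F]

Answer: I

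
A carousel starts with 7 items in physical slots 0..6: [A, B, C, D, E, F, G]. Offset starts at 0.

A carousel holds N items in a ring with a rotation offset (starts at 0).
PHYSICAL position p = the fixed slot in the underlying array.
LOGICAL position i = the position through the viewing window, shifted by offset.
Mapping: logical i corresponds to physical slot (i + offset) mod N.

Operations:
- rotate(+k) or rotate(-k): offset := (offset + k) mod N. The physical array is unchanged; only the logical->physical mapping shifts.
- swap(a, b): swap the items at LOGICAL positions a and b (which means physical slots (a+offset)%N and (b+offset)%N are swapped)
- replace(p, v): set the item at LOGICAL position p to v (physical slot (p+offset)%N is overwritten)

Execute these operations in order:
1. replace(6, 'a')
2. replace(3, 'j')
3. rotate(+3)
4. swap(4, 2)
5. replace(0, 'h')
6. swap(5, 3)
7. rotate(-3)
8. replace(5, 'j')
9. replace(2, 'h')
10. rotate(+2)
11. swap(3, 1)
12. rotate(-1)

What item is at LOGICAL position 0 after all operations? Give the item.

Answer: a

Derivation:
After op 1 (replace(6, 'a')): offset=0, physical=[A,B,C,D,E,F,a], logical=[A,B,C,D,E,F,a]
After op 2 (replace(3, 'j')): offset=0, physical=[A,B,C,j,E,F,a], logical=[A,B,C,j,E,F,a]
After op 3 (rotate(+3)): offset=3, physical=[A,B,C,j,E,F,a], logical=[j,E,F,a,A,B,C]
After op 4 (swap(4, 2)): offset=3, physical=[F,B,C,j,E,A,a], logical=[j,E,A,a,F,B,C]
After op 5 (replace(0, 'h')): offset=3, physical=[F,B,C,h,E,A,a], logical=[h,E,A,a,F,B,C]
After op 6 (swap(5, 3)): offset=3, physical=[F,a,C,h,E,A,B], logical=[h,E,A,B,F,a,C]
After op 7 (rotate(-3)): offset=0, physical=[F,a,C,h,E,A,B], logical=[F,a,C,h,E,A,B]
After op 8 (replace(5, 'j')): offset=0, physical=[F,a,C,h,E,j,B], logical=[F,a,C,h,E,j,B]
After op 9 (replace(2, 'h')): offset=0, physical=[F,a,h,h,E,j,B], logical=[F,a,h,h,E,j,B]
After op 10 (rotate(+2)): offset=2, physical=[F,a,h,h,E,j,B], logical=[h,h,E,j,B,F,a]
After op 11 (swap(3, 1)): offset=2, physical=[F,a,h,j,E,h,B], logical=[h,j,E,h,B,F,a]
After op 12 (rotate(-1)): offset=1, physical=[F,a,h,j,E,h,B], logical=[a,h,j,E,h,B,F]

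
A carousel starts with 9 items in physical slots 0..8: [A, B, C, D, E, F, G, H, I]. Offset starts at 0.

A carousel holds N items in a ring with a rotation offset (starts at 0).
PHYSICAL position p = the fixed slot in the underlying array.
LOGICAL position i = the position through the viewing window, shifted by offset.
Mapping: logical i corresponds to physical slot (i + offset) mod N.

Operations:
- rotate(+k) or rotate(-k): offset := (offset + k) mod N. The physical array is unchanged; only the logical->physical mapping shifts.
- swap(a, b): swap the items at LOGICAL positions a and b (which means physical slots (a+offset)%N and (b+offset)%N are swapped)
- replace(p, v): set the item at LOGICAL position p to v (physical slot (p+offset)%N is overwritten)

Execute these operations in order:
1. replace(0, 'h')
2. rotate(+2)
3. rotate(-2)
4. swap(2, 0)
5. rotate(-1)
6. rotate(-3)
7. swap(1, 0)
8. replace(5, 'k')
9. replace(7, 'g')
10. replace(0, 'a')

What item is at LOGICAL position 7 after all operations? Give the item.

After op 1 (replace(0, 'h')): offset=0, physical=[h,B,C,D,E,F,G,H,I], logical=[h,B,C,D,E,F,G,H,I]
After op 2 (rotate(+2)): offset=2, physical=[h,B,C,D,E,F,G,H,I], logical=[C,D,E,F,G,H,I,h,B]
After op 3 (rotate(-2)): offset=0, physical=[h,B,C,D,E,F,G,H,I], logical=[h,B,C,D,E,F,G,H,I]
After op 4 (swap(2, 0)): offset=0, physical=[C,B,h,D,E,F,G,H,I], logical=[C,B,h,D,E,F,G,H,I]
After op 5 (rotate(-1)): offset=8, physical=[C,B,h,D,E,F,G,H,I], logical=[I,C,B,h,D,E,F,G,H]
After op 6 (rotate(-3)): offset=5, physical=[C,B,h,D,E,F,G,H,I], logical=[F,G,H,I,C,B,h,D,E]
After op 7 (swap(1, 0)): offset=5, physical=[C,B,h,D,E,G,F,H,I], logical=[G,F,H,I,C,B,h,D,E]
After op 8 (replace(5, 'k')): offset=5, physical=[C,k,h,D,E,G,F,H,I], logical=[G,F,H,I,C,k,h,D,E]
After op 9 (replace(7, 'g')): offset=5, physical=[C,k,h,g,E,G,F,H,I], logical=[G,F,H,I,C,k,h,g,E]
After op 10 (replace(0, 'a')): offset=5, physical=[C,k,h,g,E,a,F,H,I], logical=[a,F,H,I,C,k,h,g,E]

Answer: g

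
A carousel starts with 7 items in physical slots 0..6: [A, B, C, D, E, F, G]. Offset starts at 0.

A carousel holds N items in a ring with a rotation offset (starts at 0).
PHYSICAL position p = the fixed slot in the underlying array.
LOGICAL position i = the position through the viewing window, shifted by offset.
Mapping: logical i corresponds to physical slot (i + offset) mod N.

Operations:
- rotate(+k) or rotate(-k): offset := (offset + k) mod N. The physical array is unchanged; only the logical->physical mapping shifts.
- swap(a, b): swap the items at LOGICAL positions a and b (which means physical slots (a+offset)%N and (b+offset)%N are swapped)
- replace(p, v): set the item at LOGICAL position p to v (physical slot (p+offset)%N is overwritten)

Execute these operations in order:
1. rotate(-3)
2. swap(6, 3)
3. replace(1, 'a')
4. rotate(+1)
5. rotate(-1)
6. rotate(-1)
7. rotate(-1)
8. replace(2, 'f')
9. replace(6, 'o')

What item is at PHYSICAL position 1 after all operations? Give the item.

After op 1 (rotate(-3)): offset=4, physical=[A,B,C,D,E,F,G], logical=[E,F,G,A,B,C,D]
After op 2 (swap(6, 3)): offset=4, physical=[D,B,C,A,E,F,G], logical=[E,F,G,D,B,C,A]
After op 3 (replace(1, 'a')): offset=4, physical=[D,B,C,A,E,a,G], logical=[E,a,G,D,B,C,A]
After op 4 (rotate(+1)): offset=5, physical=[D,B,C,A,E,a,G], logical=[a,G,D,B,C,A,E]
After op 5 (rotate(-1)): offset=4, physical=[D,B,C,A,E,a,G], logical=[E,a,G,D,B,C,A]
After op 6 (rotate(-1)): offset=3, physical=[D,B,C,A,E,a,G], logical=[A,E,a,G,D,B,C]
After op 7 (rotate(-1)): offset=2, physical=[D,B,C,A,E,a,G], logical=[C,A,E,a,G,D,B]
After op 8 (replace(2, 'f')): offset=2, physical=[D,B,C,A,f,a,G], logical=[C,A,f,a,G,D,B]
After op 9 (replace(6, 'o')): offset=2, physical=[D,o,C,A,f,a,G], logical=[C,A,f,a,G,D,o]

Answer: o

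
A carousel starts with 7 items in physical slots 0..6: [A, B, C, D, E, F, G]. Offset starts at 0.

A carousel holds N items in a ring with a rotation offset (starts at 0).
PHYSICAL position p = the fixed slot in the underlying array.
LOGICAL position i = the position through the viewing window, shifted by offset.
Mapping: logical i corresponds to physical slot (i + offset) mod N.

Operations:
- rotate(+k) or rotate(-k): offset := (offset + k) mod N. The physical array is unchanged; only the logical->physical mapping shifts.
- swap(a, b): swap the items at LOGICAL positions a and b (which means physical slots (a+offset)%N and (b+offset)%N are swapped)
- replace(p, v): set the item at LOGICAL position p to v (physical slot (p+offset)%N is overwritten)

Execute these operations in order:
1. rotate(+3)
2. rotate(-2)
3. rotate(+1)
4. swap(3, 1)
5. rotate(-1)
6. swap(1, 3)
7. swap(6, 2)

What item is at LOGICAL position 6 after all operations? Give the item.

After op 1 (rotate(+3)): offset=3, physical=[A,B,C,D,E,F,G], logical=[D,E,F,G,A,B,C]
After op 2 (rotate(-2)): offset=1, physical=[A,B,C,D,E,F,G], logical=[B,C,D,E,F,G,A]
After op 3 (rotate(+1)): offset=2, physical=[A,B,C,D,E,F,G], logical=[C,D,E,F,G,A,B]
After op 4 (swap(3, 1)): offset=2, physical=[A,B,C,F,E,D,G], logical=[C,F,E,D,G,A,B]
After op 5 (rotate(-1)): offset=1, physical=[A,B,C,F,E,D,G], logical=[B,C,F,E,D,G,A]
After op 6 (swap(1, 3)): offset=1, physical=[A,B,E,F,C,D,G], logical=[B,E,F,C,D,G,A]
After op 7 (swap(6, 2)): offset=1, physical=[F,B,E,A,C,D,G], logical=[B,E,A,C,D,G,F]

Answer: F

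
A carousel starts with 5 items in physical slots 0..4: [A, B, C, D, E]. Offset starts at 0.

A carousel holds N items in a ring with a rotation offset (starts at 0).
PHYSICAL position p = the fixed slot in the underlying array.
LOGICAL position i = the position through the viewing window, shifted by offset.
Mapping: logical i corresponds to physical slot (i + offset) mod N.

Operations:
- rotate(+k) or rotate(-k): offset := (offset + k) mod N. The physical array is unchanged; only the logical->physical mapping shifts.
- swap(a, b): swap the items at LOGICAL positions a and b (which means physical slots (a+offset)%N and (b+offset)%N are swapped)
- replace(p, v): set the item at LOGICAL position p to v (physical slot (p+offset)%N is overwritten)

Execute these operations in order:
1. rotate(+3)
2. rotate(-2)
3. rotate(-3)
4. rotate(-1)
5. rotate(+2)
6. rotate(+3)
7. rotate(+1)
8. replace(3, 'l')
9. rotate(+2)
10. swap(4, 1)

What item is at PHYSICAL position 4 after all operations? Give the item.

Answer: l

Derivation:
After op 1 (rotate(+3)): offset=3, physical=[A,B,C,D,E], logical=[D,E,A,B,C]
After op 2 (rotate(-2)): offset=1, physical=[A,B,C,D,E], logical=[B,C,D,E,A]
After op 3 (rotate(-3)): offset=3, physical=[A,B,C,D,E], logical=[D,E,A,B,C]
After op 4 (rotate(-1)): offset=2, physical=[A,B,C,D,E], logical=[C,D,E,A,B]
After op 5 (rotate(+2)): offset=4, physical=[A,B,C,D,E], logical=[E,A,B,C,D]
After op 6 (rotate(+3)): offset=2, physical=[A,B,C,D,E], logical=[C,D,E,A,B]
After op 7 (rotate(+1)): offset=3, physical=[A,B,C,D,E], logical=[D,E,A,B,C]
After op 8 (replace(3, 'l')): offset=3, physical=[A,l,C,D,E], logical=[D,E,A,l,C]
After op 9 (rotate(+2)): offset=0, physical=[A,l,C,D,E], logical=[A,l,C,D,E]
After op 10 (swap(4, 1)): offset=0, physical=[A,E,C,D,l], logical=[A,E,C,D,l]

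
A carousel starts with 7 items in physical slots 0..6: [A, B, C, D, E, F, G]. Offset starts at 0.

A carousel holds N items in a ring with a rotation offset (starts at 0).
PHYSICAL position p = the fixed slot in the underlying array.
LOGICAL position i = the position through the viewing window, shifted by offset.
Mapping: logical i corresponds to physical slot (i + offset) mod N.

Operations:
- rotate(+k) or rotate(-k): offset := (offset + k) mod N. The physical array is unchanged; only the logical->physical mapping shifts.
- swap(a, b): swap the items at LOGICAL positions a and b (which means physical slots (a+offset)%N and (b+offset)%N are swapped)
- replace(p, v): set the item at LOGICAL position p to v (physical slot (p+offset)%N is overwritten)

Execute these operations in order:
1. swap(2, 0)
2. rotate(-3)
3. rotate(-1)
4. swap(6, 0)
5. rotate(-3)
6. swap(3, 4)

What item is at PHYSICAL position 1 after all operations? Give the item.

After op 1 (swap(2, 0)): offset=0, physical=[C,B,A,D,E,F,G], logical=[C,B,A,D,E,F,G]
After op 2 (rotate(-3)): offset=4, physical=[C,B,A,D,E,F,G], logical=[E,F,G,C,B,A,D]
After op 3 (rotate(-1)): offset=3, physical=[C,B,A,D,E,F,G], logical=[D,E,F,G,C,B,A]
After op 4 (swap(6, 0)): offset=3, physical=[C,B,D,A,E,F,G], logical=[A,E,F,G,C,B,D]
After op 5 (rotate(-3)): offset=0, physical=[C,B,D,A,E,F,G], logical=[C,B,D,A,E,F,G]
After op 6 (swap(3, 4)): offset=0, physical=[C,B,D,E,A,F,G], logical=[C,B,D,E,A,F,G]

Answer: B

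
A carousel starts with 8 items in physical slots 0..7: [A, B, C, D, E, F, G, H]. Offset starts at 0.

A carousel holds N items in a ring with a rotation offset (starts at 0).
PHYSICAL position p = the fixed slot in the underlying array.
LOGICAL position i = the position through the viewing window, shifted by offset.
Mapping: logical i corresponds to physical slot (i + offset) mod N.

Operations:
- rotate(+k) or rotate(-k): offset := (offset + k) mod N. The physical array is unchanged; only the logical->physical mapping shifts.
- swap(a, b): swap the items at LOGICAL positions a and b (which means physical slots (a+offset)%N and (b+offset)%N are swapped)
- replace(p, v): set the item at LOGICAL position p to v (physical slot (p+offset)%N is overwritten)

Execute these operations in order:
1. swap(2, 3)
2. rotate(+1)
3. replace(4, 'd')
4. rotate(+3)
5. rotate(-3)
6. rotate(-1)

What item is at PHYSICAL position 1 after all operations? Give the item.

After op 1 (swap(2, 3)): offset=0, physical=[A,B,D,C,E,F,G,H], logical=[A,B,D,C,E,F,G,H]
After op 2 (rotate(+1)): offset=1, physical=[A,B,D,C,E,F,G,H], logical=[B,D,C,E,F,G,H,A]
After op 3 (replace(4, 'd')): offset=1, physical=[A,B,D,C,E,d,G,H], logical=[B,D,C,E,d,G,H,A]
After op 4 (rotate(+3)): offset=4, physical=[A,B,D,C,E,d,G,H], logical=[E,d,G,H,A,B,D,C]
After op 5 (rotate(-3)): offset=1, physical=[A,B,D,C,E,d,G,H], logical=[B,D,C,E,d,G,H,A]
After op 6 (rotate(-1)): offset=0, physical=[A,B,D,C,E,d,G,H], logical=[A,B,D,C,E,d,G,H]

Answer: B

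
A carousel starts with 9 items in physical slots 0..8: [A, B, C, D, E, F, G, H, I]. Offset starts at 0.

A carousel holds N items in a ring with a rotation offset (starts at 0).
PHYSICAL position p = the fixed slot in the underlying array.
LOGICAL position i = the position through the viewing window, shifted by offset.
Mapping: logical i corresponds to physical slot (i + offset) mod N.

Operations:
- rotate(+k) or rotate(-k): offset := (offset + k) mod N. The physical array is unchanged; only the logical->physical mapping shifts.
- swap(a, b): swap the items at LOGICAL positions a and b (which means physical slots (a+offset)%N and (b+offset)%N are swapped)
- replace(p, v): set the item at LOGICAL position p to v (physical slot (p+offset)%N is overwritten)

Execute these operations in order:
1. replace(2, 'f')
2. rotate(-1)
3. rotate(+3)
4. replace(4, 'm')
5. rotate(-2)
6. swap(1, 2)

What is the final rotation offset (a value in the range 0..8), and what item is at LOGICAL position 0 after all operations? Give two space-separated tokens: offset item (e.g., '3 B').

After op 1 (replace(2, 'f')): offset=0, physical=[A,B,f,D,E,F,G,H,I], logical=[A,B,f,D,E,F,G,H,I]
After op 2 (rotate(-1)): offset=8, physical=[A,B,f,D,E,F,G,H,I], logical=[I,A,B,f,D,E,F,G,H]
After op 3 (rotate(+3)): offset=2, physical=[A,B,f,D,E,F,G,H,I], logical=[f,D,E,F,G,H,I,A,B]
After op 4 (replace(4, 'm')): offset=2, physical=[A,B,f,D,E,F,m,H,I], logical=[f,D,E,F,m,H,I,A,B]
After op 5 (rotate(-2)): offset=0, physical=[A,B,f,D,E,F,m,H,I], logical=[A,B,f,D,E,F,m,H,I]
After op 6 (swap(1, 2)): offset=0, physical=[A,f,B,D,E,F,m,H,I], logical=[A,f,B,D,E,F,m,H,I]

Answer: 0 A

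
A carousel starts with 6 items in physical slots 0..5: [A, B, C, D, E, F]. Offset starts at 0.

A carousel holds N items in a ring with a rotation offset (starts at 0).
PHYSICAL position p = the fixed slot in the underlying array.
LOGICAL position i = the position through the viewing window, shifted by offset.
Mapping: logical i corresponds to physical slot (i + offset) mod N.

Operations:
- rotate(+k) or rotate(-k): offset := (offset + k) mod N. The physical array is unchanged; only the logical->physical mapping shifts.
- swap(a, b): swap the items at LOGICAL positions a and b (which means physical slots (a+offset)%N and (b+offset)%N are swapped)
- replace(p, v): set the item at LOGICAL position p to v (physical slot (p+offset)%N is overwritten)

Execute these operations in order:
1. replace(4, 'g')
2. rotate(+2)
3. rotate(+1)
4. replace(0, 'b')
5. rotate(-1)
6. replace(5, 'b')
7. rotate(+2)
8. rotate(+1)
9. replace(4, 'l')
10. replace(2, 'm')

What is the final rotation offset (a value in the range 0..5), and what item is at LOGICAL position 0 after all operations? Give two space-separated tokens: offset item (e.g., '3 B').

After op 1 (replace(4, 'g')): offset=0, physical=[A,B,C,D,g,F], logical=[A,B,C,D,g,F]
After op 2 (rotate(+2)): offset=2, physical=[A,B,C,D,g,F], logical=[C,D,g,F,A,B]
After op 3 (rotate(+1)): offset=3, physical=[A,B,C,D,g,F], logical=[D,g,F,A,B,C]
After op 4 (replace(0, 'b')): offset=3, physical=[A,B,C,b,g,F], logical=[b,g,F,A,B,C]
After op 5 (rotate(-1)): offset=2, physical=[A,B,C,b,g,F], logical=[C,b,g,F,A,B]
After op 6 (replace(5, 'b')): offset=2, physical=[A,b,C,b,g,F], logical=[C,b,g,F,A,b]
After op 7 (rotate(+2)): offset=4, physical=[A,b,C,b,g,F], logical=[g,F,A,b,C,b]
After op 8 (rotate(+1)): offset=5, physical=[A,b,C,b,g,F], logical=[F,A,b,C,b,g]
After op 9 (replace(4, 'l')): offset=5, physical=[A,b,C,l,g,F], logical=[F,A,b,C,l,g]
After op 10 (replace(2, 'm')): offset=5, physical=[A,m,C,l,g,F], logical=[F,A,m,C,l,g]

Answer: 5 F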